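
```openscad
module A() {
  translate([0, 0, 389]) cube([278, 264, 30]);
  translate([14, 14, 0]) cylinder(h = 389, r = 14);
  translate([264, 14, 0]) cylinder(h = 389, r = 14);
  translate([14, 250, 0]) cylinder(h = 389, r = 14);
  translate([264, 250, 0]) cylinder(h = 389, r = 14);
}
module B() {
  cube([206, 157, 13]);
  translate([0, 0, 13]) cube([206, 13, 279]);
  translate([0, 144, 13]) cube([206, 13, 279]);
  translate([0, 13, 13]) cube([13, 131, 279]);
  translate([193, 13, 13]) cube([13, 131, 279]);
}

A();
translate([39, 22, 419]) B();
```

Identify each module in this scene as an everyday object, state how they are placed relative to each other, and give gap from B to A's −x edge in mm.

The open box's min-x is at 39; the stool's min-x is 0; gap = 39 mm.

A is a stool. B is an open box. The open box is on top of the stool. The gap from the open box to the stool's −x edge is 39 mm.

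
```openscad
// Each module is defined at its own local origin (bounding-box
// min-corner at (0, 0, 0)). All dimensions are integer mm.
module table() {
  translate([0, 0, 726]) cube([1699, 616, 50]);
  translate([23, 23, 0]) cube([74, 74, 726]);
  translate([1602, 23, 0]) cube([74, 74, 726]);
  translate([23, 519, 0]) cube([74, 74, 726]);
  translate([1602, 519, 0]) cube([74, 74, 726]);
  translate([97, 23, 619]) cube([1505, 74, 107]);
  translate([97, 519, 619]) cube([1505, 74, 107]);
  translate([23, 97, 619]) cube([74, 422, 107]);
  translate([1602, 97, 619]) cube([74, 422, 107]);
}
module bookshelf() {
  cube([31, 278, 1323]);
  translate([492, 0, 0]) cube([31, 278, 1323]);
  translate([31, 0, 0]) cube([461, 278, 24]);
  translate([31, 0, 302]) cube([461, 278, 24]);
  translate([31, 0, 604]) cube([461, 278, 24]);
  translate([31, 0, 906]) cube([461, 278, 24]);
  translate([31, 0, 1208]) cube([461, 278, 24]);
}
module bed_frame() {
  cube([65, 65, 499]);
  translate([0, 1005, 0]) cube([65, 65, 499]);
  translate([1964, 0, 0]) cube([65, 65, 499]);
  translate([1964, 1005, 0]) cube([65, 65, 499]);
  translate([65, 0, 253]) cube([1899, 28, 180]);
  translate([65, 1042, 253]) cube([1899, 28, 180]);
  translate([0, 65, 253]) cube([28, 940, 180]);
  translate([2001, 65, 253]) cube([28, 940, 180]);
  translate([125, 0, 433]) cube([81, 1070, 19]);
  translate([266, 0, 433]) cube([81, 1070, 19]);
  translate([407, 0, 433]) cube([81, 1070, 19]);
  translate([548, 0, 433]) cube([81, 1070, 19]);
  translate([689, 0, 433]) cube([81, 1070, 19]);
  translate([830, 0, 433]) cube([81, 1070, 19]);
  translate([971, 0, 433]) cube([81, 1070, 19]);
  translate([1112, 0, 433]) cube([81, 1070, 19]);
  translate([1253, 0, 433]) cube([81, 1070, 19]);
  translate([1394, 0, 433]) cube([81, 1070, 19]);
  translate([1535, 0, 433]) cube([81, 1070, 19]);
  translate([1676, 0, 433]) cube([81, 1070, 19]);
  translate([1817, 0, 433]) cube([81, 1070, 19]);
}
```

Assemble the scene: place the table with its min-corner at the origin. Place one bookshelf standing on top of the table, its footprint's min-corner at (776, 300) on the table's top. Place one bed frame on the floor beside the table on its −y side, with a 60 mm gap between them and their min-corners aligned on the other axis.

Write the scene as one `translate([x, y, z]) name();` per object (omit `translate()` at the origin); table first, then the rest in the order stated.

table();
translate([776, 300, 776]) bookshelf();
translate([0, -1130, 0]) bed_frame();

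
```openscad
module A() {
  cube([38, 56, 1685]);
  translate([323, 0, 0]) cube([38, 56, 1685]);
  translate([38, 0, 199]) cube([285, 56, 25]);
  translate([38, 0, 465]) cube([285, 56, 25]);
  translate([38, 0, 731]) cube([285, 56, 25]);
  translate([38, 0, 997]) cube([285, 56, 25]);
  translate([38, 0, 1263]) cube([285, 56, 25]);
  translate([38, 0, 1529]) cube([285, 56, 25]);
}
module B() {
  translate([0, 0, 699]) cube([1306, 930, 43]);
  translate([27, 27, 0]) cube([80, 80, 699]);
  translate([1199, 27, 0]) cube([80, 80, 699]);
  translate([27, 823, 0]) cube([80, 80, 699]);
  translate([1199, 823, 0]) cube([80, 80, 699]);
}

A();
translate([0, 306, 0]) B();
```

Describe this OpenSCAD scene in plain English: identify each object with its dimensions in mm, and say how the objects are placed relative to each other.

A is a straight ladder. Two 38×56 mm vertical rails, 1685 mm tall, stand 361 mm apart (outside-to-outside) with their front faces coplanar on the −y side. 6 rungs, each 56 mm deep and 25 mm tall, span between the inner faces of the rails, front faces flush with the rails. The lowest rung's underside is at z = 199 mm and rungs are spaced 266 mm apart (underside to underside).

B is a table: top 1306 mm (x) × 930 mm (y), 43 mm thick, upper face at z = 742 mm, on four 80×80 mm square legs, each inset 27 mm from the nearest pair of top edges, running from z = 0 to the bottom of the top.

The table is on the floor beside the ladder on its +y side.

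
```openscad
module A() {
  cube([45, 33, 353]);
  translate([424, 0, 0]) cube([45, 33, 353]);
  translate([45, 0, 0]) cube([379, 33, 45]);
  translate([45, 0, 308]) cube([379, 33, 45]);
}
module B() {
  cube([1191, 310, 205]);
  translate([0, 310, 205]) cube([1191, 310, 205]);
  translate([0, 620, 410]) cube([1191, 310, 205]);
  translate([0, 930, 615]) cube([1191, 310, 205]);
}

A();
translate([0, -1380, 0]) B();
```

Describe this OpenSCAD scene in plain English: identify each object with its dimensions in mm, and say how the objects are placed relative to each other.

A is a rectangular picture frame lying in the x–z plane (depth along y). The opening is 379 mm wide (x) by 263 mm tall (z), surrounded by a border 45 mm wide on all four sides. The frame is 33 mm deep and is made of two full-height vertical stiles with two horizontal rails fitted between them.

B is a run of 4 identical solid stair steps. Each tread is 1191×310 mm and each step block is 205 mm high. Step 1 rests on the floor; step k is offset from step 1 by (k−1)×310 mm in y and (k−1)×205 mm in z.

The staircase is on the floor beside the picture frame on its −y side.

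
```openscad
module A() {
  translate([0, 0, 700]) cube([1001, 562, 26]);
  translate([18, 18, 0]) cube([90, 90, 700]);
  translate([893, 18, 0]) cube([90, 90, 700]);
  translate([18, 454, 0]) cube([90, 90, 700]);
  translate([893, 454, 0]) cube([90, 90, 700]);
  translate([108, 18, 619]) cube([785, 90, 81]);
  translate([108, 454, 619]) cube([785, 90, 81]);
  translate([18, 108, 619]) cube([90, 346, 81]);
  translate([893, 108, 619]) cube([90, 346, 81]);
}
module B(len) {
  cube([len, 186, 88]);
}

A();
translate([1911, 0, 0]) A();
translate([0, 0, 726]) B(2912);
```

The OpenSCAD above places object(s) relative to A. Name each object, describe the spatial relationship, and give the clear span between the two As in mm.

A is a table. B is a beam. A beam spans the tops of two tables. The clear span between the two tables is 910 mm.

Second table starts at x = 1911; first ends at x = 1001; clear span = 1911 − 1001 = 910 mm.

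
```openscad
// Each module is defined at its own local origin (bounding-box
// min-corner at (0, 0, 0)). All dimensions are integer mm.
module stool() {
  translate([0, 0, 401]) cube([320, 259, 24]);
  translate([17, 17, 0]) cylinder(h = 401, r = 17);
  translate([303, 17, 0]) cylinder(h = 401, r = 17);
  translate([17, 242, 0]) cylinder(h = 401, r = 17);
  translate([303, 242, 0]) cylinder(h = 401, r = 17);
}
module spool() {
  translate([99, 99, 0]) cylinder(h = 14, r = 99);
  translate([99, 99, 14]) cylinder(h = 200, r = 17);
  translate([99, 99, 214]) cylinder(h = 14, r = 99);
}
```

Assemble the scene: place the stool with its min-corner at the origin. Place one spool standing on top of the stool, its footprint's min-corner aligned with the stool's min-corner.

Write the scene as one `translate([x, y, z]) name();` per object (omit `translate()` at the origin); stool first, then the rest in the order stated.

stool();
translate([0, 0, 425]) spool();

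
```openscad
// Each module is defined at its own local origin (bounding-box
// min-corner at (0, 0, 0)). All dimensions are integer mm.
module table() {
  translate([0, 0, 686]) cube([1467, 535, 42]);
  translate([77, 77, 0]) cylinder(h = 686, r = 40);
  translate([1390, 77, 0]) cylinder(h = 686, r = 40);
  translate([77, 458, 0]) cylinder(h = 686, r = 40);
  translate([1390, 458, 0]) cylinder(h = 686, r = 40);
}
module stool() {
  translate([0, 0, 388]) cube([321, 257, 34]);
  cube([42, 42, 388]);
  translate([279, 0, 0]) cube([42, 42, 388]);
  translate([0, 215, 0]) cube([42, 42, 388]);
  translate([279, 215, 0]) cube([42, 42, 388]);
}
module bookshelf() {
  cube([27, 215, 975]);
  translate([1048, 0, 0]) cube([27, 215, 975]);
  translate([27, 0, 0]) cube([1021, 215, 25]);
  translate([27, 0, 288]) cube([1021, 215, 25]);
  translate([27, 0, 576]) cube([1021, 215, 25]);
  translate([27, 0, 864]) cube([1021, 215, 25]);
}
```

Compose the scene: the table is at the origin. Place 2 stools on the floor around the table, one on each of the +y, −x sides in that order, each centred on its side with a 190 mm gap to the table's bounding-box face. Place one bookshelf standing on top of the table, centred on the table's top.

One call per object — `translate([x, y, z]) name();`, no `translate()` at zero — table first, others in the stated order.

table();
translate([573, 725, 0]) stool();
translate([-511, 139, 0]) stool();
translate([196, 160, 728]) bookshelf();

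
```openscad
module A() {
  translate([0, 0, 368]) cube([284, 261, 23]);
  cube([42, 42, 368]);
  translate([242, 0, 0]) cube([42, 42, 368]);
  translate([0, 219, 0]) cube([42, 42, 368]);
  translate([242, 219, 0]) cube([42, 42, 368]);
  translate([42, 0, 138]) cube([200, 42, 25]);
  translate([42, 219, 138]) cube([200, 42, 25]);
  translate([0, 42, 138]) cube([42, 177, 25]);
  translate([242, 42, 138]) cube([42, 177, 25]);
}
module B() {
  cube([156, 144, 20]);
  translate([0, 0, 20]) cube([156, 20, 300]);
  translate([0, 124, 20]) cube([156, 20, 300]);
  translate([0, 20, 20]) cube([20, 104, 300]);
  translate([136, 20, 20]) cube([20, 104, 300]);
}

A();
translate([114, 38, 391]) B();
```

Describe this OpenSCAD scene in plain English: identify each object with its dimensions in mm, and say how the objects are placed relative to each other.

A is a simple wooden stool: a rectangular seat 284 mm (x) by 261 mm (y), 23 mm thick, top face at z = 391 mm, on four square legs, each 42×42 mm in cross-section. The legs rest on z = 0, each flush with a corner of the seat. Four stretchers, 42 mm wide and 25 mm tall, connect adjacent legs with their undersides at z = 138 mm, each running between the inner faces of the legs it joins and aligned with the legs' outer faces on the other axis.

B is an open storage box with external size 156×144×320 mm and wall thickness 20 mm (the base is also 20 mm thick). The base covers the whole footprint; the four walls stand on the base, with the y-facing walls full-width and the x-facing walls fitting between their inner faces.

The open box is on top of the stool.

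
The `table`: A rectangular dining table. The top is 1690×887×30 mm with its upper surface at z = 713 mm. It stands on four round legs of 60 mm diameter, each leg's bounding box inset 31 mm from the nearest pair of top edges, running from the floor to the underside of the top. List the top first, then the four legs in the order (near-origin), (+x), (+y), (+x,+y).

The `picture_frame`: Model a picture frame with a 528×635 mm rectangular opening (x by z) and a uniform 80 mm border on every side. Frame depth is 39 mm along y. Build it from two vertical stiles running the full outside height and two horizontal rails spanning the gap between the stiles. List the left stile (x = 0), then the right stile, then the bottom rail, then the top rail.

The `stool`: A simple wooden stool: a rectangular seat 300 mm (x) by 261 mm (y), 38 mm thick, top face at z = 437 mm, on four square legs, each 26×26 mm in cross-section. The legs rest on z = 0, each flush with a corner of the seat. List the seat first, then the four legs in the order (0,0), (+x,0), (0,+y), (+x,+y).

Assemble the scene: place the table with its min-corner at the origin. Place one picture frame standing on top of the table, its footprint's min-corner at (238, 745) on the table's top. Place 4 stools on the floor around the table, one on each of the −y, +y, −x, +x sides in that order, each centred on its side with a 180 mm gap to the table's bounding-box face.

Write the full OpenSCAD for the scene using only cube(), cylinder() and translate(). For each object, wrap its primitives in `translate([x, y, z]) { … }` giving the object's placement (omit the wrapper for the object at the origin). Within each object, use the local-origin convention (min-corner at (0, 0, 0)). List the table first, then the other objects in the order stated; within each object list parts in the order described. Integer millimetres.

translate([0, 0, 683]) cube([1690, 887, 30]);
translate([61, 61, 0]) cylinder(h = 683, r = 30);
translate([1629, 61, 0]) cylinder(h = 683, r = 30);
translate([61, 826, 0]) cylinder(h = 683, r = 30);
translate([1629, 826, 0]) cylinder(h = 683, r = 30);
translate([238, 745, 713]) {
  cube([80, 39, 795]);
  translate([608, 0, 0]) cube([80, 39, 795]);
  translate([80, 0, 0]) cube([528, 39, 80]);
  translate([80, 0, 715]) cube([528, 39, 80]);
}
translate([695, -441, 0]) {
  translate([0, 0, 399]) cube([300, 261, 38]);
  cube([26, 26, 399]);
  translate([274, 0, 0]) cube([26, 26, 399]);
  translate([0, 235, 0]) cube([26, 26, 399]);
  translate([274, 235, 0]) cube([26, 26, 399]);
}
translate([695, 1067, 0]) {
  translate([0, 0, 399]) cube([300, 261, 38]);
  cube([26, 26, 399]);
  translate([274, 0, 0]) cube([26, 26, 399]);
  translate([0, 235, 0]) cube([26, 26, 399]);
  translate([274, 235, 0]) cube([26, 26, 399]);
}
translate([-480, 313, 0]) {
  translate([0, 0, 399]) cube([300, 261, 38]);
  cube([26, 26, 399]);
  translate([274, 0, 0]) cube([26, 26, 399]);
  translate([0, 235, 0]) cube([26, 26, 399]);
  translate([274, 235, 0]) cube([26, 26, 399]);
}
translate([1870, 313, 0]) {
  translate([0, 0, 399]) cube([300, 261, 38]);
  cube([26, 26, 399]);
  translate([274, 0, 0]) cube([26, 26, 399]);
  translate([0, 235, 0]) cube([26, 26, 399]);
  translate([274, 235, 0]) cube([26, 26, 399]);
}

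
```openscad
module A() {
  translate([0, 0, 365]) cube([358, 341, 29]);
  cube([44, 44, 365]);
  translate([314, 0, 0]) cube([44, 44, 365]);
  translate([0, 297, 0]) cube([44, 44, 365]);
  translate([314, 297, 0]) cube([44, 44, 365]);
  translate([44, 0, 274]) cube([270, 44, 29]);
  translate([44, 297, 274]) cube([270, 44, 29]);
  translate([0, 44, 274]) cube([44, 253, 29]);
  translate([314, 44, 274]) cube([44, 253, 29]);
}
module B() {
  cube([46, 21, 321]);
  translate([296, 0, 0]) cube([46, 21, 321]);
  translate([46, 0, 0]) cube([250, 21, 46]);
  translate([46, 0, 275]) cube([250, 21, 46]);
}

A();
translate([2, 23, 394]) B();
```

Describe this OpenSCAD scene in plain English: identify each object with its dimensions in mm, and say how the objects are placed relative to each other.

A is a four-legged stool. The seat is a 358×341×29 mm slab whose top surface is at z = 394 mm; four square legs, each 44×44 mm in cross-section, run from the floor (z = 0) to the underside of the seat, each flush with a corner of the seat. Four stretchers, 44 mm wide and 29 mm tall, connect adjacent legs with their undersides at z = 274 mm, each running between the inner faces of the legs it joins and aligned with the legs' outer faces on the other axis.

B is a rectangular picture frame lying in the x–z plane (depth along y). The opening is 250 mm wide (x) by 229 mm tall (z), surrounded by a border 46 mm wide on all four sides. The frame is 21 mm deep and is made of two full-height vertical stiles with two horizontal rails fitted between them.

The picture frame is on top of the stool.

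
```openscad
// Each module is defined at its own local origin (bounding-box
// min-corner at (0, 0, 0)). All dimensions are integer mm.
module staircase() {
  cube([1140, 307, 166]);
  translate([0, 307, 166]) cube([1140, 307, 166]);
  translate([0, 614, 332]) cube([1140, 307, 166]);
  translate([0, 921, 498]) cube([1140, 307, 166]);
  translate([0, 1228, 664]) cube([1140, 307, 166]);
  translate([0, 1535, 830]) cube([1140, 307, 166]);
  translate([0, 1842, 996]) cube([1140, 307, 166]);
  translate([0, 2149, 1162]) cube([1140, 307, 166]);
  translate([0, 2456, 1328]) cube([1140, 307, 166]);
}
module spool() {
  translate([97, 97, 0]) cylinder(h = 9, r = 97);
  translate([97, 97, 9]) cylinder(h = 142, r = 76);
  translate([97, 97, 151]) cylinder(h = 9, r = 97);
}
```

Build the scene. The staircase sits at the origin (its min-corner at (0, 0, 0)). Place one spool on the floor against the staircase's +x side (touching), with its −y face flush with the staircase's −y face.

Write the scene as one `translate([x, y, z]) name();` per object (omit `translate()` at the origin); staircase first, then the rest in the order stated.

staircase();
translate([1140, 0, 0]) spool();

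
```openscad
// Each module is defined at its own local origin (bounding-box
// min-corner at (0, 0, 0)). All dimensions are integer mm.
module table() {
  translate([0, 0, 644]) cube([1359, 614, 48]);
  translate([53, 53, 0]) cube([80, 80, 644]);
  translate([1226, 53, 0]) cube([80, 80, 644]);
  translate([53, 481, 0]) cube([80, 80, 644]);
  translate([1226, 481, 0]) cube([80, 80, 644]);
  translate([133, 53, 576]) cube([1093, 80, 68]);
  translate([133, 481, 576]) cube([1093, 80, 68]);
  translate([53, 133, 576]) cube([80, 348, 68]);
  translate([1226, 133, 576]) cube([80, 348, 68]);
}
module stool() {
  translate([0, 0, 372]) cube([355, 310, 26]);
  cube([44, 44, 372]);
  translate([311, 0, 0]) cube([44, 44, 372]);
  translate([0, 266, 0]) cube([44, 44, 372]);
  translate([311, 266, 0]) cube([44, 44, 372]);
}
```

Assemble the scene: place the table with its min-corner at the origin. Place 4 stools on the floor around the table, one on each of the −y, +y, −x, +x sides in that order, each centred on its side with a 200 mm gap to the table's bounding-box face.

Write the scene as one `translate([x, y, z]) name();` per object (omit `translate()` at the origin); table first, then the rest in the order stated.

table();
translate([502, -510, 0]) stool();
translate([502, 814, 0]) stool();
translate([-555, 152, 0]) stool();
translate([1559, 152, 0]) stool();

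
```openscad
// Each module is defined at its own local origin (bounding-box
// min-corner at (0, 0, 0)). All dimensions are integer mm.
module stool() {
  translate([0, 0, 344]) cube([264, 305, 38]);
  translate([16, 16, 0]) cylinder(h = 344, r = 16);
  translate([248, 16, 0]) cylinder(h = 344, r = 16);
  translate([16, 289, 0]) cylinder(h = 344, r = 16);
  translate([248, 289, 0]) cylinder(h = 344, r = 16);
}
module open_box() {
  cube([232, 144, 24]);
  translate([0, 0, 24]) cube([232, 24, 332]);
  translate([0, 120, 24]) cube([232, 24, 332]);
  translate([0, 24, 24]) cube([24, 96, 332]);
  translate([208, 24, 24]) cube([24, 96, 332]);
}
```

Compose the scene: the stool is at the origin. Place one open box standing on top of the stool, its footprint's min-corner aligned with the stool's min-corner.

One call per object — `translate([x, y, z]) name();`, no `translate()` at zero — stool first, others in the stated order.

stool();
translate([0, 0, 382]) open_box();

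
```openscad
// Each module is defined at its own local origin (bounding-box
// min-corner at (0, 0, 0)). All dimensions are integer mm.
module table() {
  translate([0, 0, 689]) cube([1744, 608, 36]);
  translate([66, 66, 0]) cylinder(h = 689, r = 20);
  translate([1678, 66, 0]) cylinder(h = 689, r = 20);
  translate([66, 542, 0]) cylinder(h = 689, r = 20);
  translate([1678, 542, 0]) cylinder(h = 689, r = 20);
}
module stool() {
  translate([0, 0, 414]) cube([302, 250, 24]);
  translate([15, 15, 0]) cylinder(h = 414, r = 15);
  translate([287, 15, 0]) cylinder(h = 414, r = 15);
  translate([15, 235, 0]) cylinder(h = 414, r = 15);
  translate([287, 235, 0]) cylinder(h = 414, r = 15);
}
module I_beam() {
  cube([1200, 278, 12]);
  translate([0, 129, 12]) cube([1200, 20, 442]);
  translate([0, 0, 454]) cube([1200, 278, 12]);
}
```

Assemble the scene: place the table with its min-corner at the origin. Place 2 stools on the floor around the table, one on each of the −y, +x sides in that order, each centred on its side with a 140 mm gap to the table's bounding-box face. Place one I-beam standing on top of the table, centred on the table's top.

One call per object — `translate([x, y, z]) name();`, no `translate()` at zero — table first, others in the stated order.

table();
translate([721, -390, 0]) stool();
translate([1884, 179, 0]) stool();
translate([272, 165, 725]) I_beam();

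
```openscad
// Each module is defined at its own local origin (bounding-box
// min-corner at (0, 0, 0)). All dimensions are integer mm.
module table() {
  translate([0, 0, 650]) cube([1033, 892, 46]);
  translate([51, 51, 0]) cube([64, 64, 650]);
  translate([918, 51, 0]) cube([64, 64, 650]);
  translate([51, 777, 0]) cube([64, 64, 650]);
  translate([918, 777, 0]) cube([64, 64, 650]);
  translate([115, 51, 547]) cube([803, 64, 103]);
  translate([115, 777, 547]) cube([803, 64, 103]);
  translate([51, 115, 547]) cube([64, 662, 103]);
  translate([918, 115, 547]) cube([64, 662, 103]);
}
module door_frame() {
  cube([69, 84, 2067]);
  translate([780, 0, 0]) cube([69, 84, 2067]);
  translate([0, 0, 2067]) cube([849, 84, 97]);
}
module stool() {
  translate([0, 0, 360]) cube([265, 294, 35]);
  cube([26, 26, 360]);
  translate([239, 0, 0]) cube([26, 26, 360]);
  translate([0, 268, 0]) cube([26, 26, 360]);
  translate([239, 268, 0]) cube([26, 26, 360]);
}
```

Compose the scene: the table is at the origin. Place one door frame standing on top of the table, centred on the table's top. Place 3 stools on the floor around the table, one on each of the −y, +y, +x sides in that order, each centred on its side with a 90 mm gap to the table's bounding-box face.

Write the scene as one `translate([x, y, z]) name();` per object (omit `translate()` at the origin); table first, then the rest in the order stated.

table();
translate([92, 404, 696]) door_frame();
translate([384, -384, 0]) stool();
translate([384, 982, 0]) stool();
translate([1123, 299, 0]) stool();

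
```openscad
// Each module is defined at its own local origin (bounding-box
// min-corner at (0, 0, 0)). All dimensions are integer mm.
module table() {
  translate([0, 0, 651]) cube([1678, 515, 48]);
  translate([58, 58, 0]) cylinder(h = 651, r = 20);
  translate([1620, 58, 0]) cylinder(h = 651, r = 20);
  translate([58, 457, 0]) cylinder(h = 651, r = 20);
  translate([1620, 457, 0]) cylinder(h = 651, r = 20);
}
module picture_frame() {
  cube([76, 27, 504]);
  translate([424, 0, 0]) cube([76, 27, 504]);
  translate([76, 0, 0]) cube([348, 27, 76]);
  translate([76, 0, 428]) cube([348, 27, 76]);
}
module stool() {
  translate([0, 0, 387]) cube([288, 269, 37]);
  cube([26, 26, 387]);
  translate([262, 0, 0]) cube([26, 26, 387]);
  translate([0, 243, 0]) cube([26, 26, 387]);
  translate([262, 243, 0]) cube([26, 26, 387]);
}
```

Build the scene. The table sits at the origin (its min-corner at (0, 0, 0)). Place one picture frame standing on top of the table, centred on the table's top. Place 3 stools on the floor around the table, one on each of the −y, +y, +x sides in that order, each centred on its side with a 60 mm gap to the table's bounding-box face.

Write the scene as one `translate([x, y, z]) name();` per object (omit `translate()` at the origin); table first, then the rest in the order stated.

table();
translate([589, 244, 699]) picture_frame();
translate([695, -329, 0]) stool();
translate([695, 575, 0]) stool();
translate([1738, 123, 0]) stool();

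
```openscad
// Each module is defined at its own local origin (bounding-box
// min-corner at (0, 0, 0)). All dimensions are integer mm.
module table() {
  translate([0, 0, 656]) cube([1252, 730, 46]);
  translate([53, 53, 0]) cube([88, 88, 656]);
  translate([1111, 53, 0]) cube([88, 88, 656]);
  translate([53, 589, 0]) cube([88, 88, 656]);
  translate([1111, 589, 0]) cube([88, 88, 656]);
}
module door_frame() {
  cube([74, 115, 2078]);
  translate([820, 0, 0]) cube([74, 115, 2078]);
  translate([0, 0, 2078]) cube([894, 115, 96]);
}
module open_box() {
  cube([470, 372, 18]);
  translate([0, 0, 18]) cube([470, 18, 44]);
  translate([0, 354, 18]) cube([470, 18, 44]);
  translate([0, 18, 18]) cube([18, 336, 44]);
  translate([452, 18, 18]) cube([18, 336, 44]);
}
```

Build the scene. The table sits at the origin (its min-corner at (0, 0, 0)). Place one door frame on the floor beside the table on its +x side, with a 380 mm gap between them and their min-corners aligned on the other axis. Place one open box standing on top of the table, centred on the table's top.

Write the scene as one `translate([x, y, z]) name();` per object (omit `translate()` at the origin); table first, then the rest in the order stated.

table();
translate([1632, 0, 0]) door_frame();
translate([391, 179, 702]) open_box();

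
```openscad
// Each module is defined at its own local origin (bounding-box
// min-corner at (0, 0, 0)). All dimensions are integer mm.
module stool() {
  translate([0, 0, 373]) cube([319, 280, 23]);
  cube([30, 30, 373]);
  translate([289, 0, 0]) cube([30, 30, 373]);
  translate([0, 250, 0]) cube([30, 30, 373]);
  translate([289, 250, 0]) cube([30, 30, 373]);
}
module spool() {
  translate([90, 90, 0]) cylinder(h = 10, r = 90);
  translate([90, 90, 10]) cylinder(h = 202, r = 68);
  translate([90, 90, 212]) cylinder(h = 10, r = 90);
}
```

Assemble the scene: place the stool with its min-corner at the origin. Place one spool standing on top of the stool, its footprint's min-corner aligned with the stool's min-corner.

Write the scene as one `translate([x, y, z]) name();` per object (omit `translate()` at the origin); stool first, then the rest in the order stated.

stool();
translate([0, 0, 396]) spool();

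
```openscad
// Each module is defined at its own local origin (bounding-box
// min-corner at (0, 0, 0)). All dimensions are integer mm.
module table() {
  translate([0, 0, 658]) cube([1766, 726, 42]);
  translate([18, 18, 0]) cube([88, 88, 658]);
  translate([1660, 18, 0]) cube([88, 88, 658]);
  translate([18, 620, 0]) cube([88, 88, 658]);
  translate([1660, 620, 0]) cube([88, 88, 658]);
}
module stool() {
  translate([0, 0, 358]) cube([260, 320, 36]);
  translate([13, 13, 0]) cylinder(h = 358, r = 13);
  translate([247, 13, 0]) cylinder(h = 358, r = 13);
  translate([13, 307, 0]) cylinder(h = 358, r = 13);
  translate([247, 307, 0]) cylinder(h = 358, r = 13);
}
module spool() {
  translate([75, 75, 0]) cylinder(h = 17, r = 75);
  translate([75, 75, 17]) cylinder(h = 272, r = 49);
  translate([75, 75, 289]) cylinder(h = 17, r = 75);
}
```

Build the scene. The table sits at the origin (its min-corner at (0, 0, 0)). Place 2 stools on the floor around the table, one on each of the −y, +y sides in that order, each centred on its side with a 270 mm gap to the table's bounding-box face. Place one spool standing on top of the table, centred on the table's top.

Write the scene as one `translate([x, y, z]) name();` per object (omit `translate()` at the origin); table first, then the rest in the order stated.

table();
translate([753, -590, 0]) stool();
translate([753, 996, 0]) stool();
translate([808, 288, 700]) spool();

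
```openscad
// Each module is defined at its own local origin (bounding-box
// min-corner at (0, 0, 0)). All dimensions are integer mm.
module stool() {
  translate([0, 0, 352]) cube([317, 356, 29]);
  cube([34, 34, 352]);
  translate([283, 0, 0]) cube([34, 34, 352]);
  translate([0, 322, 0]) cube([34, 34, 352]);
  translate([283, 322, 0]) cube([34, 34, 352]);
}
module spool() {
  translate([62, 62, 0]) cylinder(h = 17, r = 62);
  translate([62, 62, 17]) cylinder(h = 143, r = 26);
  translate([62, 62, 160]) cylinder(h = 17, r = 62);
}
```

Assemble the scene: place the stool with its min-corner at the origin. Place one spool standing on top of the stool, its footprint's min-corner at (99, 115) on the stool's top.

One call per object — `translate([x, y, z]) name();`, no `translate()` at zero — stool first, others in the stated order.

stool();
translate([99, 115, 381]) spool();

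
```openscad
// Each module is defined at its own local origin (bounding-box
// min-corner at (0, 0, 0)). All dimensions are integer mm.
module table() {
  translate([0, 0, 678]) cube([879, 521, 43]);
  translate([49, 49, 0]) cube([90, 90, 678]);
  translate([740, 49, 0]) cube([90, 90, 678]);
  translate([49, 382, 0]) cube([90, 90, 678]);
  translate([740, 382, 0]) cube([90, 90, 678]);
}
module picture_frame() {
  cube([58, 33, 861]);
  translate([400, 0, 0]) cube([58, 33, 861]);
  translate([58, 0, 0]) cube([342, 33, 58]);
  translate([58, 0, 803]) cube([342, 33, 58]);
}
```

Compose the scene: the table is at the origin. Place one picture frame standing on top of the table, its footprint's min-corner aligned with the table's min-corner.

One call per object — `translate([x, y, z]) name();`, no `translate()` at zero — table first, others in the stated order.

table();
translate([0, 0, 721]) picture_frame();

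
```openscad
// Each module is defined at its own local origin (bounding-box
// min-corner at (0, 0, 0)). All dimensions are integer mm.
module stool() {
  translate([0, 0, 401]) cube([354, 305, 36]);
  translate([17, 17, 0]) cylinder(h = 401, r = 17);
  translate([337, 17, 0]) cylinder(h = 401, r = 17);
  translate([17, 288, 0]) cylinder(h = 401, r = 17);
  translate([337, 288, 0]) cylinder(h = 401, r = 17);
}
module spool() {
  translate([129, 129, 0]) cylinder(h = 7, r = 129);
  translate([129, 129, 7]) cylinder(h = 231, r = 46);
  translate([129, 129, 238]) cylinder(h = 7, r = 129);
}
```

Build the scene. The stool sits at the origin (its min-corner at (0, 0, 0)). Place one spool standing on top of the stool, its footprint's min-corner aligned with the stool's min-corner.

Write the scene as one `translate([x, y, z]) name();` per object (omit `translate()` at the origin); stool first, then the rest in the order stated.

stool();
translate([0, 0, 437]) spool();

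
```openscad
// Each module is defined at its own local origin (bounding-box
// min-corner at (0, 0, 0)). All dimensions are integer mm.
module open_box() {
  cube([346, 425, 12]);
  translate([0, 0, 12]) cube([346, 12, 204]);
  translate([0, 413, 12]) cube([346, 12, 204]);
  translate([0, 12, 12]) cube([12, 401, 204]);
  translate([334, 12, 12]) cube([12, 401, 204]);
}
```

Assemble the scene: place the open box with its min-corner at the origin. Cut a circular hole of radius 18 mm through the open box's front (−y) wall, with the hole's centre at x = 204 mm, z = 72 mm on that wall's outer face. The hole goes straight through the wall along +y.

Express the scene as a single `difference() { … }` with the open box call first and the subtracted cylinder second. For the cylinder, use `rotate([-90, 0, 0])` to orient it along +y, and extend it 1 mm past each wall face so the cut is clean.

difference() {
  open_box();
  translate([204, -1, 72]) rotate([-90, 0, 0]) cylinder(h = 14, r = 18);
}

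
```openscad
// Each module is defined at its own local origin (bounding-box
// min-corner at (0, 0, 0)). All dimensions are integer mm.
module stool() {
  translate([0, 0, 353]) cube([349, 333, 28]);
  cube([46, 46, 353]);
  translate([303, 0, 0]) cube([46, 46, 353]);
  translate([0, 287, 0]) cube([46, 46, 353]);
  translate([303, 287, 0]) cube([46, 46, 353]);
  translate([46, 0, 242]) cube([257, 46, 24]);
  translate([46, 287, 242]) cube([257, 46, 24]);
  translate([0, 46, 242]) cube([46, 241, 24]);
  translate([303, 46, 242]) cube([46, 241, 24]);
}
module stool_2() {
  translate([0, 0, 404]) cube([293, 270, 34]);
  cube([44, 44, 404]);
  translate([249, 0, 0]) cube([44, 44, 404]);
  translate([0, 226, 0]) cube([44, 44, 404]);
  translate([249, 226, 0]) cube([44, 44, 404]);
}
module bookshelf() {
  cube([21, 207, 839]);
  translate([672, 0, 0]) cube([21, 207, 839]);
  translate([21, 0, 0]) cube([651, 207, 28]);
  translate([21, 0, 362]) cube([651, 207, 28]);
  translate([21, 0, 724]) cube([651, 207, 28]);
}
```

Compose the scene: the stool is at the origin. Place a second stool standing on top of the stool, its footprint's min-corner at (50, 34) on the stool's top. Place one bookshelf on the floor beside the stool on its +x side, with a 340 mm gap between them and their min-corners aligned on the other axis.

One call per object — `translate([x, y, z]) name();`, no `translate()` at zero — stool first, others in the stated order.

stool();
translate([50, 34, 381]) stool_2();
translate([689, 0, 0]) bookshelf();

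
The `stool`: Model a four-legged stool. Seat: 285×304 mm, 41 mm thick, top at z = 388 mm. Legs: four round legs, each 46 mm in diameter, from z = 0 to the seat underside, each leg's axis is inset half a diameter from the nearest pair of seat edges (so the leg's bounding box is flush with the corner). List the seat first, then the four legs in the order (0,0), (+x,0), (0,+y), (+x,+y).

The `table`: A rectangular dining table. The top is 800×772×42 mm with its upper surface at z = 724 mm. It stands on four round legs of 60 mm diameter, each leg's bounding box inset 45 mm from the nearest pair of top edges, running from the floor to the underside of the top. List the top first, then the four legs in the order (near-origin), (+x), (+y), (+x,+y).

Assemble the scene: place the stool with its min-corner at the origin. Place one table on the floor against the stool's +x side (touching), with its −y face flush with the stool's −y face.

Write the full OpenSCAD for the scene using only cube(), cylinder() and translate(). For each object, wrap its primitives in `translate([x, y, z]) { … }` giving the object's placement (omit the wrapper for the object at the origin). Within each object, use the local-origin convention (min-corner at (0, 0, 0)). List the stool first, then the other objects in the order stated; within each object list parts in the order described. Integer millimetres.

translate([0, 0, 347]) cube([285, 304, 41]);
translate([23, 23, 0]) cylinder(h = 347, r = 23);
translate([262, 23, 0]) cylinder(h = 347, r = 23);
translate([23, 281, 0]) cylinder(h = 347, r = 23);
translate([262, 281, 0]) cylinder(h = 347, r = 23);
translate([285, 0, 0]) {
  translate([0, 0, 682]) cube([800, 772, 42]);
  translate([75, 75, 0]) cylinder(h = 682, r = 30);
  translate([725, 75, 0]) cylinder(h = 682, r = 30);
  translate([75, 697, 0]) cylinder(h = 682, r = 30);
  translate([725, 697, 0]) cylinder(h = 682, r = 30);
}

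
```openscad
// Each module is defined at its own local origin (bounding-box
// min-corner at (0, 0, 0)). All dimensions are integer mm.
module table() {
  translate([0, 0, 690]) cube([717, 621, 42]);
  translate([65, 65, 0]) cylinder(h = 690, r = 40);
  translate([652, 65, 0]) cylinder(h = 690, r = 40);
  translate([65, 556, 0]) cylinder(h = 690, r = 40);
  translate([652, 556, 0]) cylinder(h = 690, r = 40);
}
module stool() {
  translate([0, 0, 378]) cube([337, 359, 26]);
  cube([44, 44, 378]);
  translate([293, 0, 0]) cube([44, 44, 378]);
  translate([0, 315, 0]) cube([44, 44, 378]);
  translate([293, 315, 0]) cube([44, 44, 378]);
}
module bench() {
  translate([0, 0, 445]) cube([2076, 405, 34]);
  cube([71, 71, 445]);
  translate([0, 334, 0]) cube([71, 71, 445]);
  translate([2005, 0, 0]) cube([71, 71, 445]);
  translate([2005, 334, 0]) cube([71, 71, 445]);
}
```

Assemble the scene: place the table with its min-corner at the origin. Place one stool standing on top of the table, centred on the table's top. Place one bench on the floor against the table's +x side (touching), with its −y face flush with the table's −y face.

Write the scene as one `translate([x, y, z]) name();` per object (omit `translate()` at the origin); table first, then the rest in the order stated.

table();
translate([190, 131, 732]) stool();
translate([717, 0, 0]) bench();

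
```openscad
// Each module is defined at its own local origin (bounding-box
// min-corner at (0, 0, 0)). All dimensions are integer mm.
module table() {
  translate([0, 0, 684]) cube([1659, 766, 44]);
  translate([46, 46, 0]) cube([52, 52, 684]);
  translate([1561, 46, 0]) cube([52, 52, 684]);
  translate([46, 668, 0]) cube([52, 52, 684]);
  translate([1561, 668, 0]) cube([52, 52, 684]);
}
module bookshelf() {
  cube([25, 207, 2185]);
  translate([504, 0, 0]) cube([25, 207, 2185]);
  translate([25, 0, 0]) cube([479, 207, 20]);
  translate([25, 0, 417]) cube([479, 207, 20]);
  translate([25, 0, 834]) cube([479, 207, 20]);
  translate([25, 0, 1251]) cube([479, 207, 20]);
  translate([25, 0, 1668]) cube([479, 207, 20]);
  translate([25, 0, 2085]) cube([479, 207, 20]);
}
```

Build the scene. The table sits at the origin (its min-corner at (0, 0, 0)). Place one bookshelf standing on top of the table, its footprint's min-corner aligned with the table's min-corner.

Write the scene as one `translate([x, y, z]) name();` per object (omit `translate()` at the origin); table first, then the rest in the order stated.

table();
translate([0, 0, 728]) bookshelf();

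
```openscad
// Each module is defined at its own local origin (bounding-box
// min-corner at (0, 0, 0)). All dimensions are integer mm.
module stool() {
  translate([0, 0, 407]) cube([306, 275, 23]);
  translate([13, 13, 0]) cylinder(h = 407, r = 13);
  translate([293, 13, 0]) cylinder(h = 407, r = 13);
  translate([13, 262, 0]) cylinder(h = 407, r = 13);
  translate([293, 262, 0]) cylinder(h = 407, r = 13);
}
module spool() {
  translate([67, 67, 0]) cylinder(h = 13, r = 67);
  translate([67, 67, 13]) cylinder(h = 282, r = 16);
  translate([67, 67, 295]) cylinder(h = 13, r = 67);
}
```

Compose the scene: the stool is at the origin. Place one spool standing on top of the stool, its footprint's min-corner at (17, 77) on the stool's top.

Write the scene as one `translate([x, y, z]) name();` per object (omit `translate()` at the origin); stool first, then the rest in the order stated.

stool();
translate([17, 77, 430]) spool();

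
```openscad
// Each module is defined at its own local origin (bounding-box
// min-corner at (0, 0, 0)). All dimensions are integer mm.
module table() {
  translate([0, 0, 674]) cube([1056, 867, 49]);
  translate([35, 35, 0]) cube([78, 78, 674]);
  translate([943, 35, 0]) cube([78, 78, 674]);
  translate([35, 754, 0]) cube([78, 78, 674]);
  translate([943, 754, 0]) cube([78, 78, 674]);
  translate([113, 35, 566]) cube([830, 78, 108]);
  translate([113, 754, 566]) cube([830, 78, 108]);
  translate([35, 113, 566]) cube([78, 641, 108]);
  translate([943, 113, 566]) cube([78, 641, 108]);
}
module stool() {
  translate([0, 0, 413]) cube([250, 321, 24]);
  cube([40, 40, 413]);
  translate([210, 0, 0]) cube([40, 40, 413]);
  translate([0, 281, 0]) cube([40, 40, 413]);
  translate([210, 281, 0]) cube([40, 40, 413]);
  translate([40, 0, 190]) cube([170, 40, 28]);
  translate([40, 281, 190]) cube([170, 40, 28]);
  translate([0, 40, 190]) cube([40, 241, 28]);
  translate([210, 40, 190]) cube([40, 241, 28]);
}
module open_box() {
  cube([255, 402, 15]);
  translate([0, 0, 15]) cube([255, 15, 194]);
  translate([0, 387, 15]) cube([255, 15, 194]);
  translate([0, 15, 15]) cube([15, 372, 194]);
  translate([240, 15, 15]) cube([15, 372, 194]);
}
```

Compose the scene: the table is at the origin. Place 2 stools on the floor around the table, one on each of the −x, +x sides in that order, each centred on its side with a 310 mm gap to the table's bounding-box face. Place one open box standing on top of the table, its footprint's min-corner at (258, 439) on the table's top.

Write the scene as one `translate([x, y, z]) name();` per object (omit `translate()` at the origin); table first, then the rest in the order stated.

table();
translate([-560, 273, 0]) stool();
translate([1366, 273, 0]) stool();
translate([258, 439, 723]) open_box();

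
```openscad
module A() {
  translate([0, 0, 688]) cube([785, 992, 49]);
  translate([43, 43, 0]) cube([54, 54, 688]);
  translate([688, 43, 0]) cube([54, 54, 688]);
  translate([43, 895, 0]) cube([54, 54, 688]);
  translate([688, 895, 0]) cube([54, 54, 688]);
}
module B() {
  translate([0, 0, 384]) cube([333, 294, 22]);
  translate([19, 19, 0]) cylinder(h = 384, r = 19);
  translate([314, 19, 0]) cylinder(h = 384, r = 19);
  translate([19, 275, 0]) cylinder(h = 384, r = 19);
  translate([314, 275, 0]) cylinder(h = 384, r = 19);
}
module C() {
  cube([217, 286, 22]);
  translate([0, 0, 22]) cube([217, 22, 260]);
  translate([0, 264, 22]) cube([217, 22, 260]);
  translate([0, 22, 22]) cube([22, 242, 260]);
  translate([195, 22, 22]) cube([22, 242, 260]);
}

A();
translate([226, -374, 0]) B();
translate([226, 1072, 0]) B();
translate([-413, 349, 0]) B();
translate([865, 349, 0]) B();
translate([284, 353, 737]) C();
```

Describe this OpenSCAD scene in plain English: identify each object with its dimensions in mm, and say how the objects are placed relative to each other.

A is a table: top 785 mm (x) × 992 mm (y), 49 mm thick, upper face at z = 737 mm, on four 54×54 mm square legs, each inset 43 mm from the nearest pair of top edges, running from z = 0 to the bottom of the top.

B is a four-legged stool. The seat is 333×294 mm, 22 mm thick, top at z = 406 mm. It stands on four round legs, each 38 mm in diameter, from z = 0 to the seat underside, each leg's axis is inset half a diameter from the nearest pair of seat edges (so the leg's bounding box is flush with the corner).

C is an open storage box with external size 217×286×282 mm and wall thickness 22 mm (the base is also 22 mm thick). The base covers the whole footprint; the four walls stand on the base, with the y-facing walls full-width and the x-facing walls fitting between their inner faces.

Four stools sit around the table at the −y, +y, −x, +x sides. The open box is on top of the table, centred.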